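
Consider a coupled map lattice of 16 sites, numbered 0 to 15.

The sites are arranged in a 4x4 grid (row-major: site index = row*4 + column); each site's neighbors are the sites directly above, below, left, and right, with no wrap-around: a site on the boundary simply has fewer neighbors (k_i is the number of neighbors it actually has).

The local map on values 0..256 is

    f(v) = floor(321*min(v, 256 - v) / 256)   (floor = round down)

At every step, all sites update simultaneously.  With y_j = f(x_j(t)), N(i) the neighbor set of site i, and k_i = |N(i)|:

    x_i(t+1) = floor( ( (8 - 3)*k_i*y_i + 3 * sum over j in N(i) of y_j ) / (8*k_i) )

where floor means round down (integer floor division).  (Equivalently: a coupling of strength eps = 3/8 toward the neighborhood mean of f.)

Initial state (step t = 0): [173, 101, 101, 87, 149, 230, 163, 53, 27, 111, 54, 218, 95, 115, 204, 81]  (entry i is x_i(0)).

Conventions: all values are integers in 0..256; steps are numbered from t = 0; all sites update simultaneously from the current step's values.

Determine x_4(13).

Answer: x_4(13) = 144

Derivation:
t=0: [173, 101, 101, 87, 149, 230, 163, 53, 27, 111, 54, 218, 95, 115, 204, 81]
t=1: [113, 111, 122, 104, 104, 68, 99, 75, 69, 112, 76, 58, 107, 130, 79, 84]
t=2: [138, 134, 144, 127, 120, 103, 117, 99, 104, 127, 100, 81, 129, 144, 106, 97]
t=3: [148, 147, 144, 148, 144, 137, 139, 128, 139, 148, 128, 109, 150, 143, 130, 119]
t=4: [136, 138, 139, 140, 141, 145, 148, 152, 142, 140, 153, 143, 136, 141, 154, 148]
t=5: [148, 146, 144, 142, 143, 140, 135, 133, 143, 142, 132, 137, 147, 142, 130, 134]
t=6: [136, 138, 141, 143, 140, 144, 150, 151, 140, 143, 153, 150, 138, 143, 154, 152]
t=7: [148, 146, 142, 139, 145, 140, 133, 132, 144, 140, 130, 131, 145, 140, 129, 129]
t=8: [136, 138, 143, 146, 139, 144, 152, 153, 140, 145, 155, 156, 140, 146, 157, 158]
t=9: [148, 145, 139, 136, 145, 140, 131, 129, 144, 138, 127, 125, 143, 136, 125, 122]
t=10: [136, 140, 146, 150, 139, 145, 154, 157, 140, 147, 157, 156, 142, 149, 155, 153]
t=11: [148, 143, 136, 131, 145, 138, 128, 125, 143, 135, 125, 125, 141, 134, 127, 127]
t=12: [136, 142, 150, 154, 139, 147, 157, 156, 142, 150, 156, 156, 144, 151, 157, 158]
t=13: [147, 141, 131, 127, 144, 136, 126, 125, 141, 132, 125, 124, 138, 131, 124, 122]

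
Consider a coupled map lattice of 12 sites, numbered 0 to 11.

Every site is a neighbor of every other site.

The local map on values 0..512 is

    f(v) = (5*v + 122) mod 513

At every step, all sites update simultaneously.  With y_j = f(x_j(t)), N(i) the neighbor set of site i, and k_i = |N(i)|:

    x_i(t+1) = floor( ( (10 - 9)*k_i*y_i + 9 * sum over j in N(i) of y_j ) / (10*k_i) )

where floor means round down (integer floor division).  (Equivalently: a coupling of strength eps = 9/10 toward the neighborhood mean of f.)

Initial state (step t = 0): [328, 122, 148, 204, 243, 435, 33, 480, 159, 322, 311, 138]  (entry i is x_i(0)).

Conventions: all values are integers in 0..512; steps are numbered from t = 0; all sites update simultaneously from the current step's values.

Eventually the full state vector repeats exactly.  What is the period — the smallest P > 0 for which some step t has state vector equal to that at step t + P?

Answer: 18
Key observation: The state at step 3, [311, 311, 311, 311, 311, 311, 311, 311, 311, 311, 311, 311], reappears at step 21 — and no state repeats earlier — so the cycle the system enters has period 18.

Derivation:
t=0: [328, 122, 148, 204, 243, 435, 33, 480, 159, 322, 311, 138]
t=1: [270, 270, 272, 268, 271, 270, 271, 274, 273, 269, 268, 271]
t=2: [448, 448, 449, 448, 448, 448, 448, 449, 449, 448, 448, 448]
t=3: [311, 311, 311, 311, 311, 311, 311, 311, 311, 311, 311, 311]
t=4: [138, 138, 138, 138, 138, 138, 138, 138, 138, 138, 138, 138]
t=5: [299, 299, 299, 299, 299, 299, 299, 299, 299, 299, 299, 299]
t=6: [78, 78, 78, 78, 78, 78, 78, 78, 78, 78, 78, 78]
t=7: [512, 512, 512, 512, 512, 512, 512, 512, 512, 512, 512, 512]
t=8: [117, 117, 117, 117, 117, 117, 117, 117, 117, 117, 117, 117]
t=9: [194, 194, 194, 194, 194, 194, 194, 194, 194, 194, 194, 194]
t=10: [66, 66, 66, 66, 66, 66, 66, 66, 66, 66, 66, 66]
t=11: [452, 452, 452, 452, 452, 452, 452, 452, 452, 452, 452, 452]
t=12: [330, 330, 330, 330, 330, 330, 330, 330, 330, 330, 330, 330]
t=13: [233, 233, 233, 233, 233, 233, 233, 233, 233, 233, 233, 233]
t=14: [261, 261, 261, 261, 261, 261, 261, 261, 261, 261, 261, 261]
t=15: [401, 401, 401, 401, 401, 401, 401, 401, 401, 401, 401, 401]
t=16: [75, 75, 75, 75, 75, 75, 75, 75, 75, 75, 75, 75]
t=17: [497, 497, 497, 497, 497, 497, 497, 497, 497, 497, 497, 497]
t=18: [42, 42, 42, 42, 42, 42, 42, 42, 42, 42, 42, 42]
t=19: [332, 332, 332, 332, 332, 332, 332, 332, 332, 332, 332, 332]
t=20: [243, 243, 243, 243, 243, 243, 243, 243, 243, 243, 243, 243]
t=21: [311, 311, 311, 311, 311, 311, 311, 311, 311, 311, 311, 311]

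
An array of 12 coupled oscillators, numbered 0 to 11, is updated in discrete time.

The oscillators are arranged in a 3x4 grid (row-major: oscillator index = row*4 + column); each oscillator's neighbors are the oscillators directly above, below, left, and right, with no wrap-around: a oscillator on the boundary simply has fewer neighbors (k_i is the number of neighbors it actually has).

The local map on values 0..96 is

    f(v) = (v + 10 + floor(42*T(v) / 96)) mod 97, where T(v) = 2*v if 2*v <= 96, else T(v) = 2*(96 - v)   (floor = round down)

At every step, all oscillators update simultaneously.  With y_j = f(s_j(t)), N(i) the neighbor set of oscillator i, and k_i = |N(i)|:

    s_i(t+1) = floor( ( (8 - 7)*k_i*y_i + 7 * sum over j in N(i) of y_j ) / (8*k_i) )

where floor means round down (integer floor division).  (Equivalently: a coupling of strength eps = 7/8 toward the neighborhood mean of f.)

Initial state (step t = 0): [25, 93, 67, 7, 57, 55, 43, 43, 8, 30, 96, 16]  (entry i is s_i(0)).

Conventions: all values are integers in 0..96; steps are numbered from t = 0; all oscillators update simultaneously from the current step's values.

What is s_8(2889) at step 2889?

Answer: s_8(2889) = 3
Key observation: The state at step 36, [35, 4, 3, 3, 13, 19, 3, 3, 35, 4, 3, 3], reappears at step 46: the system is in a cycle of period 10 from step 36 on.  Therefore the state at step 2889 equals the state at step 36 + ((2889 - 36) mod 10) = 39, which is [3, 2, 50, 49, 1, 22, 31, 83, 3, 2, 50, 49].

Derivation:
t=0: [25, 93, 67, 7, 57, 55, 43, 43, 8, 30, 96, 16]
t=1: [12, 19, 35, 44, 25, 37, 34, 55, 33, 19, 58, 48]
t=2: [48, 59, 70, 45, 60, 57, 44, 49, 53, 50, 35, 3]
t=3: [3, 4, 56, 15, 3, 23, 30, 59, 3, 24, 41, 36]
t=4: [15, 23, 35, 8, 26, 40, 40, 53, 32, 51, 68, 49]
t=5: [53, 64, 56, 37, 63, 54, 47, 33, 35, 47, 27, 3]
t=6: [4, 3, 25, 42, 24, 2, 30, 36, 11, 40, 12, 59]
t=7: [32, 26, 56, 69, 24, 49, 47, 55, 65, 32, 49, 48]
t=8: [58, 29, 19, 3, 29, 40, 2, 3, 55, 11, 21, 3]
t=9: [56, 47, 32, 28, 34, 48, 44, 14, 41, 43, 23, 29]
t=10: [32, 22, 53, 54, 36, 56, 46, 68, 82, 52, 78, 46]
t=11: [64, 28, 44, 3, 33, 50, 15, 57, 35, 5, 57, 16]
t=12: [58, 36, 45, 43, 33, 41, 27, 27, 48, 26, 28, 8]
t=13: [65, 63, 77, 78, 36, 68, 73, 58, 56, 51, 49, 56]
t=14: [36, 5, 5, 5, 13, 20, 4, 5, 35, 3, 4, 3]
t=15: [32, 44, 18, 19, 62, 24, 24, 17, 30, 42, 15, 17]
t=16: [50, 60, 61, 42, 56, 59, 45, 46, 48, 57, 58, 39]
t=17: [3, 3, 54, 54, 3, 23, 35, 89, 3, 3, 53, 54]
t=18: [15, 22, 27, 5, 26, 32, 24, 24, 15, 22, 27, 5]
t=19: [52, 55, 43, 52, 49, 55, 60, 34, 52, 55, 43, 52]
t=20: [3, 28, 14, 71, 3, 3, 56, 12, 3, 28, 14, 71]
t=21: [35, 27, 25, 30, 15, 33, 26, 8, 35, 27, 25, 30]
t=22: [52, 66, 60, 43, 69, 56, 52, 58, 52, 66, 60, 43]
t=23: [4, 3, 29, 14, 3, 4, 3, 53, 4, 3, 29, 14]
t=24: [15, 30, 27, 33, 16, 15, 34, 25, 15, 30, 27, 33]
t=25: [51, 47, 68, 59, 38, 58, 55, 69, 51, 47, 68, 59]
t=26: [36, 3, 2, 4, 13, 19, 4, 3, 36, 3, 2, 4]
t=27: [31, 41, 15, 14, 62, 23, 20, 16, 31, 41, 15, 14]
t=28: [47, 57, 54, 38, 55, 55, 42, 39, 47, 57, 54, 38]
t=29: [3, 2, 50, 47, 1, 22, 31, 83, 3, 2, 50, 47]
t=30: [12, 21, 24, 4, 25, 29, 22, 21, 12, 21, 24, 4]
t=31: [49, 50, 41, 47, 44, 52, 55, 30, 49, 50, 41, 47]
t=32: [41, 27, 12, 66, 14, 22, 53, 9, 41, 27, 12, 66]
t=33: [52, 56, 23, 26, 69, 41, 31, 7, 52, 56, 23, 26]
t=34: [4, 41, 44, 40, 27, 28, 55, 56, 4, 41, 44, 40]
t=35: [66, 60, 62, 52, 35, 59, 55, 50, 66, 60, 62, 52]
t=36: [35, 4, 3, 3, 13, 19, 3, 3, 35, 4, 3, 3]
t=37: [31, 41, 15, 15, 61, 23, 21, 15, 31, 41, 15, 15]
t=38: [47, 57, 55, 38, 55, 55, 42, 41, 47, 57, 55, 38]
t=39: [3, 2, 50, 49, 1, 22, 31, 83, 3, 2, 50, 49]
t=40: [12, 21, 24, 4, 25, 29, 22, 22, 12, 21, 24, 4]
t=41: [49, 50, 41, 48, 44, 52, 55, 31, 49, 50, 41, 48]
t=42: [41, 27, 13, 67, 14, 22, 53, 11, 41, 27, 13, 67]
t=43: [52, 57, 24, 28, 69, 41, 32, 7, 52, 57, 24, 28]
t=44: [4, 42, 46, 41, 27, 28, 56, 59, 4, 42, 46, 41]
t=45: [66, 62, 63, 54, 35, 60, 56, 51, 66, 62, 63, 54]
t=46: [35, 4, 3, 3, 13, 19, 3, 3, 35, 4, 3, 3]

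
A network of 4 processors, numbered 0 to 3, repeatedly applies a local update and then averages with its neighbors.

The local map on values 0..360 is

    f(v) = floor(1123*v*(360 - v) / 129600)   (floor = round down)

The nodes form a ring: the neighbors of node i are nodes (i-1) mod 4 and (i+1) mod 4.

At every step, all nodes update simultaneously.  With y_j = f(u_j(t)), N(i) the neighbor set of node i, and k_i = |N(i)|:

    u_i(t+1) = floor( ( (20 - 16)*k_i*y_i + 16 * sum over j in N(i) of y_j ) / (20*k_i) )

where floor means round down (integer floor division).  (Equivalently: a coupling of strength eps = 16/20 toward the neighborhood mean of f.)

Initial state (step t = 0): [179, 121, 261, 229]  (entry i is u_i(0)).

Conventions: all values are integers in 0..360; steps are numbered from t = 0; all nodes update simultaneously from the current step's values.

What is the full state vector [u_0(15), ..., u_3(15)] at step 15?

Simulating step by step:
t=0: [179, 121, 261, 229]
t=1: [259, 251, 248, 253]
t=2: [233, 233, 236, 233]
t=3: [256, 254, 255, 254]
t=4: [232, 231, 232, 231]
t=5: [257, 257, 257, 257]
t=6: [229, 229, 229, 229]
t=7: [259, 259, 259, 259]
t=8: [226, 226, 226, 226]
t=9: [262, 262, 262, 262]
t=10: [222, 222, 222, 222]
t=11: [265, 265, 265, 265]
t=12: [218, 218, 218, 218]
t=13: [268, 268, 268, 268]
t=14: [213, 213, 213, 213]
t=15: [271, 271, 271, 271]

Answer: [271, 271, 271, 271]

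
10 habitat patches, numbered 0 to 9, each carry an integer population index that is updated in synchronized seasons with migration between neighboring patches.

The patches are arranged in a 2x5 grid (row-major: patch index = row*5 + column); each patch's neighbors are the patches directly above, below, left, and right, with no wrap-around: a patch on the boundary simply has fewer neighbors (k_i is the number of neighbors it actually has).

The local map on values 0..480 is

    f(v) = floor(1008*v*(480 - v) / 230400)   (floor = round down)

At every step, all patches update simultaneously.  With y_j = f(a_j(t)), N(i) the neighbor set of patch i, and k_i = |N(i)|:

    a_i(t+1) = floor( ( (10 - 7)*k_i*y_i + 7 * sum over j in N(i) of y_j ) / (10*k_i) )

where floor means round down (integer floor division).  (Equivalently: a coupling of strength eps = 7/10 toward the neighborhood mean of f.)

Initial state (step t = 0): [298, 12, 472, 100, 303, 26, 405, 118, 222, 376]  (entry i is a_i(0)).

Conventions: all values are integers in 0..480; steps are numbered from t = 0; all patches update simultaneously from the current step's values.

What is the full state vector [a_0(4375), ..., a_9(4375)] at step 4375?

Simulating step by step:
t=0: [298, 12, 472, 100, 303, 26, 405, 118, 222, 376]
t=1: [97, 97, 92, 166, 188, 144, 100, 148, 197, 220]
t=2: [179, 161, 187, 217, 239, 178, 186, 196, 234, 244]
t=3: [231, 233, 238, 247, 250, 236, 235, 243, 248, 251]
t=4: [251, 251, 251, 251, 251, 251, 251, 251, 251, 251]
t=5: [251, 251, 251, 251, 251, 251, 251, 251, 251, 251]

Answer: [251, 251, 251, 251, 251, 251, 251, 251, 251, 251]
Key observation: The state at step 4, [251, 251, 251, 251, 251, 251, 251, 251, 251, 251], reappears at step 5: the system is in a cycle of period 1 from step 4 on.  Therefore the state at step 4375 equals the state at step 4 + ((4375 - 4) mod 1) = 4, which is [251, 251, 251, 251, 251, 251, 251, 251, 251, 251].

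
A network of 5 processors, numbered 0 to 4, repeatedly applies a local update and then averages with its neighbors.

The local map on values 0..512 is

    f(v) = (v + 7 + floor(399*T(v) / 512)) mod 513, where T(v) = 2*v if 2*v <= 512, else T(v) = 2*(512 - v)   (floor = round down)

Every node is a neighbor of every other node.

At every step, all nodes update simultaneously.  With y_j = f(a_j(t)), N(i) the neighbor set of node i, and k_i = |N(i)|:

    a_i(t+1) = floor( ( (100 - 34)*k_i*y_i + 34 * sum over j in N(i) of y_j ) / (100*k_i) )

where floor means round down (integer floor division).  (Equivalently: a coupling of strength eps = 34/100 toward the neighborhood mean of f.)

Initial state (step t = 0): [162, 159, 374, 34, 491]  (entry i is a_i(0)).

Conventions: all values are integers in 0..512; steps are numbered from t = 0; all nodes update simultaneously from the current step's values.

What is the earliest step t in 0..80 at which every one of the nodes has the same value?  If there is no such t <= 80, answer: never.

Simulating step by step:
t=0: [162, 159, 374, 34, 491]  (not all equal)
t=1: [329, 324, 135, 140, 97]  (not all equal)
t=2: [163, 165, 303, 311, 247]  (not all equal)
t=3: [347, 350, 173, 171, 175]  (not all equal)
t=4: [187, 186, 389, 386, 392]  (not all equal)
t=5: [380, 378, 143, 144, 143]  (not all equal)
t=6: [154, 154, 322, 324, 322]  (not all equal)
t=7: [327, 327, 161, 160, 161]  (not all equal)
t=8: [187, 187, 365, 364, 365]  (not all equal)
t=9: [383, 383, 155, 155, 155]  (not all equal)
t=10: [160, 160, 347, 347, 347]  (not all equal)
t=11: [334, 334, 152, 152, 152]  (not all equal)
t=12: [178, 178, 345, 345, 345]  (not all equal)
t=13: [369, 369, 160, 160, 160]  (not all equal)
t=14: [169, 169, 359, 359, 359]  (not all equal)
t=15: [350, 350, 150, 150, 150]  (not all equal)
t=16: [170, 170, 340, 340, 340]  (not all equal)
t=17: [354, 354, 159, 159, 159]  (not all equal)
t=18: [175, 175, 358, 358, 358]  (not all equal)
t=19: [361, 361, 153, 153, 153]  (not all equal)
t=20: [168, 168, 345, 345, 345]  (not all equal)
t=21: [350, 350, 156, 156, 156]  (not all equal)
t=22: [175, 175, 353, 353, 353]  (not all equal)
t=23: [362, 362, 155, 155, 155]  (not all equal)
t=24: [169, 169, 349, 349, 349]  (not all equal)
t=25: [351, 351, 155, 155, 155]  (not all equal)
t=26: [173, 173, 350, 350, 350]  (not all equal)
t=27: [358, 358, 156, 156, 156]  (not all equal)
t=28: [172, 172, 352, 352, 352]  (not all equal)
t=29: [357, 357, 154, 154, 154]  (not all equal)
t=30: [170, 170, 348, 348, 348]  (not all equal)
t=31: [353, 353, 155, 155, 155]  (not all equal)
t=32: [172, 172, 350, 350, 350]  (not all equal)
t=33: [357, 357, 155, 155, 155]  (not all equal)
t=34: [171, 171, 350, 350, 350]  (not all equal)
t=35: [355, 355, 155, 155, 155]  (not all equal)
t=36: [172, 172, 350, 350, 350]  (not all equal)

Answer: never
Key observation: The state at step 32 reappears at step 36 — the system is in a cycle of period 4 from step 32 on.  No step 0..36 is synchronized, and the cycle repeats forever, so no step up to 80 (or ever) has all nodes equal.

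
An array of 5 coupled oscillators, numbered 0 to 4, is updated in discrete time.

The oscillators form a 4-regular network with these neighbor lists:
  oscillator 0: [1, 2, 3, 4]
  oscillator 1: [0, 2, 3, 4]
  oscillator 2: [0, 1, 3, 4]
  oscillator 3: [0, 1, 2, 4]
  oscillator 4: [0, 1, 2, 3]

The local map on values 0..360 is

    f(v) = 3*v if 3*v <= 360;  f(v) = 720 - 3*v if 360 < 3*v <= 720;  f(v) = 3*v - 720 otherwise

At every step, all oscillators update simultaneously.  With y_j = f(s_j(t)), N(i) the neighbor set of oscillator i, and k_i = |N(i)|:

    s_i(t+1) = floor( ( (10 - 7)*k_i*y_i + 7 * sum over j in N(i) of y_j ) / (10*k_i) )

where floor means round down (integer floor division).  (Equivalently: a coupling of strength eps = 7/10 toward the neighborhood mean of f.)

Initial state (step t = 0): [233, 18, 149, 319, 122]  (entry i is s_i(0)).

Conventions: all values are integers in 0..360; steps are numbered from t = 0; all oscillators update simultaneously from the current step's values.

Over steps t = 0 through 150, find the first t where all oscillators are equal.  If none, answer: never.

Answer: 6
Key observation: Synchronization is absorbing here: once all oscillators are equal they stay equal, and step 6 is the first all-equal step.

Derivation:
t=0: [233, 18, 149, 319, 122]  (not all equal)
t=1: [166, 171, 198, 193, 208]  (not all equal)
t=2: [166, 164, 154, 156, 150]  (not all equal)
t=3: [243, 243, 247, 246, 249]  (not all equal)
t=4: [15, 15, 17, 16, 18]  (not all equal)
t=5: [48, 48, 48, 48, 49]  (not all equal)
t=6: [144, 144, 144, 144, 144]  (all equal)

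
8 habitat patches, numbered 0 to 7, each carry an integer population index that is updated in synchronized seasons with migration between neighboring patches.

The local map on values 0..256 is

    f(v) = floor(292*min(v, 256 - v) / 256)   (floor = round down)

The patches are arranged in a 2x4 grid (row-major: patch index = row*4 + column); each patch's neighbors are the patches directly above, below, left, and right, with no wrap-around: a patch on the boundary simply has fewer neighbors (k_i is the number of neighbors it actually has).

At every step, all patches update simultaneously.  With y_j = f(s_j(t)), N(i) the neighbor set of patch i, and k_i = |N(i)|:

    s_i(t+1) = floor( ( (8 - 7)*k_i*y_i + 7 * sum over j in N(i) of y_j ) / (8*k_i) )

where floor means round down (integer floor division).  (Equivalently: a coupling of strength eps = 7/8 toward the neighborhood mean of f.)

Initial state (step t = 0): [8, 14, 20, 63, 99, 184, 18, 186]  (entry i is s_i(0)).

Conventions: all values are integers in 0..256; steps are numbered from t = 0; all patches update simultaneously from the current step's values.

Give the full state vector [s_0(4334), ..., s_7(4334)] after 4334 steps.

Answer: [144, 144, 144, 144, 144, 144, 144, 144]
Key observation: The state at step 26, [144, 144, 144, 144, 144, 144, 144, 144], reappears at step 28: the system is in a cycle of period 2 from step 26 on.  Therefore the state at step 4334 equals the state at step 26 + ((4334 - 26) mod 2) = 26, which is [144, 144, 144, 144, 144, 144, 144, 144].

Derivation:
t=0: [8, 14, 20, 63, 99, 184, 18, 186]
t=1: [56, 34, 33, 53, 53, 53, 55, 49]
t=2: [50, 51, 51, 47, 61, 54, 52, 60]
t=3: [62, 58, 56, 61, 60, 61, 61, 57]
t=4: [67, 67, 67, 64, 69, 67, 66, 68]
t=5: [76, 76, 74, 76, 76, 76, 76, 74]
t=6: [86, 85, 85, 84, 86, 86, 84, 85]
t=7: [97, 97, 95, 95, 98, 96, 96, 95]
t=8: [110, 109, 108, 108, 109, 109, 108, 108]
t=9: [124, 124, 123, 123, 124, 123, 123, 123]
t=10: [141, 140, 140, 140, 140, 140, 140, 140]
t=11: [131, 131, 132, 132, 131, 132, 132, 132]
t=12: [142, 141, 141, 141, 141, 141, 141, 141]
t=13: [130, 130, 131, 131, 130, 131, 131, 131]
t=14: [143, 142, 142, 142, 142, 142, 142, 142]
t=15: [129, 129, 130, 130, 129, 130, 130, 130]
t=16: [144, 143, 143, 143, 143, 143, 143, 143]
t=17: [127, 127, 128, 128, 127, 128, 128, 128]
t=18: [144, 145, 145, 146, 144, 144, 146, 146]
t=19: [126, 126, 125, 125, 127, 126, 125, 125]
t=20: [143, 142, 142, 142, 143, 143, 142, 142]
t=21: [128, 128, 130, 130, 128, 129, 129, 130]
t=22: [146, 144, 144, 143, 145, 145, 143, 143]
t=23: [126, 126, 127, 127, 125, 126, 127, 128]
t=24: [142, 143, 143, 144, 142, 143, 144, 144]
t=25: [129, 128, 127, 127, 129, 128, 127, 127]
t=26: [144, 144, 144, 144, 144, 144, 144, 144]
t=27: [127, 127, 127, 127, 127, 127, 127, 127]
t=28: [144, 144, 144, 144, 144, 144, 144, 144]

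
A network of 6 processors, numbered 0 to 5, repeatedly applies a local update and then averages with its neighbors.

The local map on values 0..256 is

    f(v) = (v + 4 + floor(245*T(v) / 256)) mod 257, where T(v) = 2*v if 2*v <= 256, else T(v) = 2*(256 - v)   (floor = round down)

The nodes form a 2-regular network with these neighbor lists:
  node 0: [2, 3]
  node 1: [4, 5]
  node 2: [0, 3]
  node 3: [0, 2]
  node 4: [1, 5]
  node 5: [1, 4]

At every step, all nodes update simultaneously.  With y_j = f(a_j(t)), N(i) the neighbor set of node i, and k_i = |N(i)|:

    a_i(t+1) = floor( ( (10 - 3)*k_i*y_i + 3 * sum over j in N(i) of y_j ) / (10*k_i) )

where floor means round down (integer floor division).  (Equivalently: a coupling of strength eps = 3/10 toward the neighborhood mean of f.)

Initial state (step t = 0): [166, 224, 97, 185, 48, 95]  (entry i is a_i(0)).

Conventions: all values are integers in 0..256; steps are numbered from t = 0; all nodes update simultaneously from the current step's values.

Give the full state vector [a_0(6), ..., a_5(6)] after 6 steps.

Simulating step by step:
t=0: [166, 224, 97, 185, 48, 95]
t=1: [73, 47, 43, 64, 108, 42]
t=2: [199, 126, 151, 184, 82, 118]
t=3: [63, 129, 87, 70, 200, 116]
t=4: [161, 104, 59, 172, 68, 85]
t=5: [100, 102, 147, 94, 186, 213]
t=6: [44, 47, 80, 35, 59, 45]

Answer: [44, 47, 80, 35, 59, 45]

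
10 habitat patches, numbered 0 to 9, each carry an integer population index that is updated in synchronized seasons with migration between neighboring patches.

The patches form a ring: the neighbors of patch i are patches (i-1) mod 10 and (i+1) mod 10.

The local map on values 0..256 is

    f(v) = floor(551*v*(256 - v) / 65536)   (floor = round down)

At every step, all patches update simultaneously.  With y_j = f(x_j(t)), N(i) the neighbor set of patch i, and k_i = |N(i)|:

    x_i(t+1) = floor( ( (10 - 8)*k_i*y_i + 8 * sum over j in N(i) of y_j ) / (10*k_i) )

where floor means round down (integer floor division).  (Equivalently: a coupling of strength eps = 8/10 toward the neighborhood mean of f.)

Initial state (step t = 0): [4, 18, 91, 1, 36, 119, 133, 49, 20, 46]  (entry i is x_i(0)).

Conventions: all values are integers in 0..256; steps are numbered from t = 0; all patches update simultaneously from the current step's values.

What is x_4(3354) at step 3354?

Answer: x_4(3354) = 137
Key observation: The state at step 4, [137, 137, 137, 137, 137, 137, 137, 137, 137, 137], reappears at step 5: the system is in a cycle of period 1 from step 4 on.  Therefore the state at step 3354 equals the state at step 4 + ((3354 - 4) mod 1) = 4, which is [137, 137, 137, 137, 137, 137, 137, 137, 137, 137].

Derivation:
t=0: [4, 18, 91, 1, 36, 119, 133, 49, 20, 46]
t=1: [48, 60, 40, 77, 68, 108, 116, 87, 74, 35]
t=2: [81, 81, 99, 94, 121, 124, 130, 124, 97, 91]
t=3: [121, 123, 124, 132, 133, 137, 137, 133, 131, 124]
t=4: [137, 137, 137, 137, 137, 137, 137, 137, 137, 137]
t=5: [137, 137, 137, 137, 137, 137, 137, 137, 137, 137]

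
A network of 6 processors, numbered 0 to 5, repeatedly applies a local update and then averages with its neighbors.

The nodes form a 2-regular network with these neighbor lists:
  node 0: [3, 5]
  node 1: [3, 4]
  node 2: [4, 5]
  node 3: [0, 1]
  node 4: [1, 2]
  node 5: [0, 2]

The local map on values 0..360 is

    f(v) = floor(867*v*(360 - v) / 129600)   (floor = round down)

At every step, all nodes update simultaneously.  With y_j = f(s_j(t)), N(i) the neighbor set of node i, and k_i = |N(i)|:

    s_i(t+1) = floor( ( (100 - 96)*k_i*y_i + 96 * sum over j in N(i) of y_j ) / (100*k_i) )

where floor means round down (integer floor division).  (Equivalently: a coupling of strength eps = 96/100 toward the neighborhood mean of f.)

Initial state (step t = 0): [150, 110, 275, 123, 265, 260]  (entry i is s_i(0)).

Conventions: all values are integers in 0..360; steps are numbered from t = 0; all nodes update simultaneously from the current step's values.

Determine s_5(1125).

Answer: s_5(1125) = 210
Key observation: The state at step 5, [210, 210, 210, 210, 210, 210], reappears at step 6: the system is in a cycle of period 1 from step 5 on.  Therefore the state at step 1125 equals the state at step 5 + ((1125 - 5) mod 1) = 5, which is [210, 210, 210, 210, 210, 210].

Derivation:
t=0: [150, 110, 275, 123, 265, 260]
t=1: [185, 181, 169, 196, 169, 182]
t=2: [215, 215, 215, 215, 215, 215]
t=3: [208, 208, 208, 208, 208, 208]
t=4: [211, 211, 211, 211, 211, 211]
t=5: [210, 210, 210, 210, 210, 210]
t=6: [210, 210, 210, 210, 210, 210]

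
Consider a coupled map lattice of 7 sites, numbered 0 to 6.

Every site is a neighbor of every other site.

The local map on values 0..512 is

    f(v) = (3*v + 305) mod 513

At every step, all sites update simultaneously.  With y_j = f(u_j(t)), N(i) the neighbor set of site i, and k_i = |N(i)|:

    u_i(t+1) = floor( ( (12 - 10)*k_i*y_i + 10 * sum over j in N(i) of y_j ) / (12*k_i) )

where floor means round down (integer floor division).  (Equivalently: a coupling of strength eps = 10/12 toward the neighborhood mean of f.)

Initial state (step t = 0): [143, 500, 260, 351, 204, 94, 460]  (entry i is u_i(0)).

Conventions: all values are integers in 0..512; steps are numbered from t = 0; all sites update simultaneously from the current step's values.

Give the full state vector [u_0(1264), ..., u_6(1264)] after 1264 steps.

Simulating step by step:
t=0: [143, 500, 260, 351, 204, 94, 460]
t=1: [214, 216, 210, 217, 219, 210, 212]
t=2: [434, 434, 433, 434, 434, 433, 433]
t=3: [66, 66, 66, 66, 66, 66, 66]
t=4: [503, 503, 503, 503, 503, 503, 503]
t=5: [275, 275, 275, 275, 275, 275, 275]
t=6: [104, 104, 104, 104, 104, 104, 104]
t=7: [104, 104, 104, 104, 104, 104, 104]

Answer: [104, 104, 104, 104, 104, 104, 104]
Key observation: The state at step 6, [104, 104, 104, 104, 104, 104, 104], reappears at step 7: the system is in a cycle of period 1 from step 6 on.  Therefore the state at step 1264 equals the state at step 6 + ((1264 - 6) mod 1) = 6, which is [104, 104, 104, 104, 104, 104, 104].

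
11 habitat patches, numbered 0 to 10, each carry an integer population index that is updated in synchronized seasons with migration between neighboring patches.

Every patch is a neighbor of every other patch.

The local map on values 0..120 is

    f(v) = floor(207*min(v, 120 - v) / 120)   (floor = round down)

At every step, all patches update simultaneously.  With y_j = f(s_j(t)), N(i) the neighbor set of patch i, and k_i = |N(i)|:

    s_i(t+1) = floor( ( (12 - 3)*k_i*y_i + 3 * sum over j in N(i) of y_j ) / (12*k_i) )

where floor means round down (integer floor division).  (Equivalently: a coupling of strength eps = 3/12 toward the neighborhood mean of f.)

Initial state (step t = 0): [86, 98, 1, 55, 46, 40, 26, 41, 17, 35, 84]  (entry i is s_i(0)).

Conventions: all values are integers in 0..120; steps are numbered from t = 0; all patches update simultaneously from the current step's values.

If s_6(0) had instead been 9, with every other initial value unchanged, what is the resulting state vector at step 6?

Answer: [90, 77, 90, 68, 93, 90, 75, 83, 59, 90, 96]
Key observation: This trace re-runs the system from the modified initial state.

Derivation:
t=0: [86, 98, 1, 55, 46, 40, 9, 41, 17, 35, 84]
t=1: [56, 41, 15, 82, 71, 64, 25, 65, 35, 57, 59]
t=2: [90, 71, 38, 67, 81, 90, 51, 88, 64, 91, 94]
t=3: [55, 79, 65, 84, 67, 55, 81, 58, 88, 54, 50]
t=4: [90, 73, 90, 67, 88, 90, 71, 95, 62, 90, 85]
t=5: [54, 76, 54, 83, 57, 54, 78, 49, 90, 54, 61]
t=6: [90, 77, 90, 68, 93, 90, 75, 83, 59, 90, 96]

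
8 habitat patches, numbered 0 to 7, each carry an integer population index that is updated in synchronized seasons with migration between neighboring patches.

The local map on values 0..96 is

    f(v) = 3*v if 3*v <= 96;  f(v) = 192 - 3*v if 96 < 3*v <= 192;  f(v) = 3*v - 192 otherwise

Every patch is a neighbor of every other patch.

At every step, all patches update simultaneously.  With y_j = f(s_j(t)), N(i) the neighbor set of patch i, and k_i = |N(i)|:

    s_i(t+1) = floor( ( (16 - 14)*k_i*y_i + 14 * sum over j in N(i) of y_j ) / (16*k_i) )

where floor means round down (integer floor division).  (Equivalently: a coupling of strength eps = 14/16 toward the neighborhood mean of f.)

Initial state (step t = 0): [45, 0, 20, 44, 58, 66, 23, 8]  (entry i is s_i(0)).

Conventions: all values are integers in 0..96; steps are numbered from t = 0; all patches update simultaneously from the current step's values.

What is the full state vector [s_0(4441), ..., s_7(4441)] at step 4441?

Answer: [36, 36, 36, 36, 36, 36, 36, 36]
Key observation: The state at step 1, [36, 36, 36, 36, 36, 36, 36, 36], reappears at step 5: the system is in a cycle of period 4 from step 1 on.  Therefore the state at step 4441 equals the state at step 1 + ((4441 - 1) mod 4) = 1, which is [36, 36, 36, 36, 36, 36, 36, 36].

Derivation:
t=0: [45, 0, 20, 44, 58, 66, 23, 8]
t=1: [36, 36, 36, 36, 36, 36, 36, 36]
t=2: [84, 84, 84, 84, 84, 84, 84, 84]
t=3: [60, 60, 60, 60, 60, 60, 60, 60]
t=4: [12, 12, 12, 12, 12, 12, 12, 12]
t=5: [36, 36, 36, 36, 36, 36, 36, 36]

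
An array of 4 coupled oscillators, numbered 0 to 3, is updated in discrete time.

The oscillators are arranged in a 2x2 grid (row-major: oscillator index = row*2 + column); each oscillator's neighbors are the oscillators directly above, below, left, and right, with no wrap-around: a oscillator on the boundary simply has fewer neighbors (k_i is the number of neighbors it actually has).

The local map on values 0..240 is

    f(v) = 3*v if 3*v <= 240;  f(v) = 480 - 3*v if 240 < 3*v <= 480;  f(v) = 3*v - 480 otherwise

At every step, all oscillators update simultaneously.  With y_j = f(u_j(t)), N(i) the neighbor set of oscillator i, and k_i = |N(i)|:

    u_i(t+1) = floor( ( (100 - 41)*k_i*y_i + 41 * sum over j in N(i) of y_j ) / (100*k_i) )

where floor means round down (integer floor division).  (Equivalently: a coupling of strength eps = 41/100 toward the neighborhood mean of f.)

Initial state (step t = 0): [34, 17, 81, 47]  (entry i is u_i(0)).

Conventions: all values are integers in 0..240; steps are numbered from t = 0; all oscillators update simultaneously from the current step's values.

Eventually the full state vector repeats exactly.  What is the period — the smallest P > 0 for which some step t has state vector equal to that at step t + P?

Simulating step by step:
t=0: [34, 17, 81, 47]
t=1: [119, 79, 189, 142]
t=2: [138, 176, 87, 98]
t=3: [93, 79, 180, 164]
t=4: [179, 183, 79, 67]
t=5: [96, 93, 192, 181]
t=6: [174, 170, 108, 98]
t=7: [62, 64, 138, 147]
t=8: [162, 159, 85, 75]
t=9: [50, 49, 180, 179]
t=10: [130, 129, 77, 76]
t=11: [119, 120, 201, 200]
t=12: [122, 120, 122, 120]
t=13: [115, 118, 115, 118]
t=14: [133, 127, 133, 127]
t=15: [84, 95, 84, 95]
t=16: [221, 201, 221, 201]
t=17: [170, 135, 170, 135]
t=18: [39, 65, 39, 65]
t=19: [132, 179, 132, 179]
t=20: [78, 62, 78, 62]
t=21: [224, 195, 224, 195]
t=22: [174, 122, 174, 122]
t=23: [56, 99, 56, 99]
t=24: [171, 179, 171, 179]
t=25: [37, 52, 37, 52]
t=26: [120, 146, 120, 146]
t=27: [104, 57, 104, 57]
t=28: [168, 170, 168, 170]
t=29: [25, 28, 25, 28]
t=30: [76, 82, 76, 82]
t=31: [229, 232, 229, 232]
t=32: [208, 214, 208, 214]
t=33: [147, 158, 147, 158]
t=34: [32, 12, 32, 12]
t=35: [83, 48, 83, 48]
t=36: [213, 161, 213, 161]
t=37: [127, 34, 127, 34]
t=38: [99, 101, 99, 101]
t=39: [181, 178, 181, 178]
t=40: [61, 55, 61, 55]
t=41: [179, 168, 179, 168]
t=42: [50, 30, 50, 30]
t=43: [137, 102, 137, 102]
t=44: [90, 152, 90, 152]
t=45: [171, 62, 171, 62]
t=46: [64, 154, 64, 154]
t=47: [156, 53, 156, 53]
t=48: [42, 128, 42, 128]
t=49: [119, 102, 119, 102]
t=50: [133, 163, 133, 163]
t=51: [66, 23, 66, 23]
t=52: [171, 95, 171, 95]
t=53: [66, 161, 66, 161]
t=54: [158, 42, 158, 42]
t=55: [30, 101, 30, 101]
t=56: [107, 159, 107, 159]
t=57: [127, 34, 127, 34]

Answer: 20
Key observation: The state at step 37, [127, 34, 127, 34], reappears at step 57 — and no state repeats earlier — so the cycle the system enters has period 20.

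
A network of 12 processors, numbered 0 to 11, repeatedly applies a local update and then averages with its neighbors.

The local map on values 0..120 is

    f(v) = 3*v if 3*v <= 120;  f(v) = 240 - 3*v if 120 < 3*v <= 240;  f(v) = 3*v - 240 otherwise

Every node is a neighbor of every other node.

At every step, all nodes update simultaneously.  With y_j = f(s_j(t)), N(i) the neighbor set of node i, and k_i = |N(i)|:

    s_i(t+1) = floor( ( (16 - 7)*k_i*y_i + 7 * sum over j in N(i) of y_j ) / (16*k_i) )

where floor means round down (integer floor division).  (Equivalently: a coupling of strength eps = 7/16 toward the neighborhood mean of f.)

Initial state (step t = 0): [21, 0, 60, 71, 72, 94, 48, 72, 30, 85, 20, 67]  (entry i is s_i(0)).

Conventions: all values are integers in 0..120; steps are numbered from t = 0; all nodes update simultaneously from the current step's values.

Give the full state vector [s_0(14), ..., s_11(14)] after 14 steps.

Answer: [59, 76, 73, 98, 98, 73, 73, 98, 76, 64, 73, 73]

Derivation:
t=0: [21, 0, 60, 71, 72, 94, 48, 72, 30, 85, 20, 67]
t=1: [54, 21, 52, 35, 34, 43, 71, 34, 68, 29, 52, 41]
t=2: [80, 72, 83, 94, 92, 97, 53, 92, 58, 85, 83, 100]
t=3: [17, 29, 21, 39, 35, 43, 59, 35, 51, 24, 21, 48]
t=4: [67, 86, 73, 101, 95, 98, 73, 95, 86, 78, 73, 90]
t=5: [35, 24, 26, 48, 38, 43, 26, 38, 24, 18, 26, 30]
t=6: [97, 79, 83, 92, 101, 100, 83, 101, 79, 70, 83, 89]
t=7: [41, 16, 19, 33, 47, 45, 19, 47, 16, 30, 19, 28]
t=8: [99, 63, 67, 89, 89, 93, 67, 89, 63, 85, 67, 82]
t=9: [46, 43, 36, 30, 30, 36, 36, 30, 43, 24, 36, 19]
t=10: [99, 103, 102, 92, 92, 102, 102, 92, 103, 83, 102, 75]
t=11: [53, 59, 58, 42, 42, 58, 58, 42, 59, 28, 58, 31]
t=12: [81, 72, 73, 98, 98, 73, 73, 98, 72, 83, 73, 87]
t=13: [14, 25, 23, 41, 41, 23, 23, 41, 25, 17, 23, 23]
t=14: [59, 76, 73, 98, 98, 73, 73, 98, 76, 64, 73, 73]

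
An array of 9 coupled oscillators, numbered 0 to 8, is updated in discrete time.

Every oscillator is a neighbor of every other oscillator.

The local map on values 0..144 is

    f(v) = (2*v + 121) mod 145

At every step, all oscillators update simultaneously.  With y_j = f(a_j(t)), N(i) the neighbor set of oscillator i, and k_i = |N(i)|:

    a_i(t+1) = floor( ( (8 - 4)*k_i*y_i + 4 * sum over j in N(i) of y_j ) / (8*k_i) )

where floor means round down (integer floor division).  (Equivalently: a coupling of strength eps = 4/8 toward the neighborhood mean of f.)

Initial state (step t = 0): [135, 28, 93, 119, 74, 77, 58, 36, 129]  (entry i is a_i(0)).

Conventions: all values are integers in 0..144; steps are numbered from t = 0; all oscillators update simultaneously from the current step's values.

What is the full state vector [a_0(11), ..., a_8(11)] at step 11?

Answer: [42, 84, 67, 88, 43, 44, 35, 85, 34]

Derivation:
t=0: [135, 28, 93, 119, 74, 77, 58, 36, 129]
t=1: [88, 57, 51, 74, 98, 100, 84, 64, 82]
t=2: [49, 85, 80, 100, 58, 60, 109, 92, 107]
t=3: [66, 34, 93, 47, 73, 75, 55, 40, 53]
t=4: [91, 63, 51, 75, 97, 99, 82, 68, 80]
t=5: [53, 92, 81, 102, 58, 60, 108, 96, 107]
t=6: [71, 42, 96, 51, 76, 77, 56, 45, 55]
t=7: [100, 74, 58, 82, 104, 105, 87, 77, 86]
t=8: [51, 92, 78, 99, 54, 55, 40, 94, 39]
t=9: [68, 41, 92, 47, 71, 72, 59, 42, 58]
t=10: [95, 71, 52, 76, 97, 98, 87, 72, 86]
t=11: [42, 84, 67, 88, 43, 44, 35, 85, 34]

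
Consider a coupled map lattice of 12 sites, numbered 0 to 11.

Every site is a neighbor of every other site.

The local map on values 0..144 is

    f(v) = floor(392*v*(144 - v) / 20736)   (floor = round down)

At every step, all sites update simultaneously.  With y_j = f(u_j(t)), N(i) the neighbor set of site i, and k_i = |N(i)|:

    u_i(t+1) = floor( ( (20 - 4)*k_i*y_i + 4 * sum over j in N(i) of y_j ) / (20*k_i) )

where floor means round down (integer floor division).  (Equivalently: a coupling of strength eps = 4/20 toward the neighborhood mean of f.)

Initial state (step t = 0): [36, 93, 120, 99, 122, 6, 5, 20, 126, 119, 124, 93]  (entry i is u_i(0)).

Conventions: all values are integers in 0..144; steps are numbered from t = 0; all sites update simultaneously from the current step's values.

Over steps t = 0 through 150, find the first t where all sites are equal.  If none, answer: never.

Answer: 6
Key observation: Synchronization is absorbing here: once all sites are equal they stay equal, and step 6 is the first all-equal step.

Derivation:
t=0: [36, 93, 120, 99, 122, 6, 5, 20, 126, 119, 124, 93]  (not all equal)
t=1: [69, 81, 54, 77, 51, 23, 22, 47, 44, 55, 47, 81]  (not all equal)
t=2: [94, 93, 89, 94, 88, 59, 57, 85, 83, 90, 85, 93]  (not all equal)
t=3: [88, 89, 91, 88, 92, 93, 92, 93, 94, 91, 93, 89]  (not all equal)
t=4: [92, 91, 90, 92, 90, 89, 90, 89, 88, 90, 89, 91]  (not all equal)
t=5: [90, 91, 91, 90, 91, 91, 91, 91, 92, 91, 91, 91]  (not all equal)
t=6: [90, 90, 90, 90, 90, 90, 90, 90, 90, 90, 90, 90]  (all equal)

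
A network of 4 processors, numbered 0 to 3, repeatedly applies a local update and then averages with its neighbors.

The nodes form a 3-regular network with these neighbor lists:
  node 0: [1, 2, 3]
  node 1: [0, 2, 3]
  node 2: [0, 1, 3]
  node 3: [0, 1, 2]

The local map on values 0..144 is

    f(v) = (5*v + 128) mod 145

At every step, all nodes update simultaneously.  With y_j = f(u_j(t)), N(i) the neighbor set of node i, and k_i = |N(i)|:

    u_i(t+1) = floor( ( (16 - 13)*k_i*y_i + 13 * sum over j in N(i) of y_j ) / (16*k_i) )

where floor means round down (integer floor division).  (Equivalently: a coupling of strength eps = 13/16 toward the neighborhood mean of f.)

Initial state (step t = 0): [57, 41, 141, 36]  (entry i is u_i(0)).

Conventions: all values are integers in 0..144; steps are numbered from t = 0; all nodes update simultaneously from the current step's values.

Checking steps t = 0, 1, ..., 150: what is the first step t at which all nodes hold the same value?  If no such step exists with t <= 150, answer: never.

Answer: 4
Key observation: Synchronization is absorbing here: once all nodes are equal they stay equal, and step 4 is the first all-equal step.

Derivation:
t=0: [57, 41, 141, 36]  (not all equal)
t=1: [68, 75, 70, 77]  (not all equal)
t=2: [57, 54, 56, 53]  (not all equal)
t=3: [112, 113, 112, 113]  (not all equal)
t=4: [110, 110, 110, 110]  (all equal)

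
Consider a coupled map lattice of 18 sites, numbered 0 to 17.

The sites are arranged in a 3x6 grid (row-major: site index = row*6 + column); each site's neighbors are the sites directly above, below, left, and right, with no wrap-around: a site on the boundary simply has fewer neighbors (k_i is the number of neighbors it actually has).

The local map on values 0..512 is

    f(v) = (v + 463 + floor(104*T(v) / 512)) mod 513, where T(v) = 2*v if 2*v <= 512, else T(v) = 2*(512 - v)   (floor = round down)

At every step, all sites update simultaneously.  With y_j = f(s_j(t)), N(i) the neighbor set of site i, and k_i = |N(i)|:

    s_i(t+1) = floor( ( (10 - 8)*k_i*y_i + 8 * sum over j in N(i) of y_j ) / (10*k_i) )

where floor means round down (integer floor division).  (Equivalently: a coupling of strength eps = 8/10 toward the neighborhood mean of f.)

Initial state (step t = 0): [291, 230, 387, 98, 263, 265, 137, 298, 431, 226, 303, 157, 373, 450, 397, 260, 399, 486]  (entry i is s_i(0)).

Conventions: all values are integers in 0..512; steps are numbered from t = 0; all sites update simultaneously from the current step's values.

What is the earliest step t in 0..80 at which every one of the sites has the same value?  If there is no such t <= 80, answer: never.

Answer: 7
Key observation: Synchronization is absorbing here: once all sites are equal they stay equal, and step 7 is the first all-equal step.

Derivation:
t=0: [291, 230, 387, 98, 263, 265, 137, 298, 431, 226, 303, 157, 373, 450, 397, 260, 399, 486]  (not all equal)
t=1: [232, 334, 283, 275, 259, 256, 306, 317, 358, 283, 296, 326, 302, 379, 385, 343, 370, 314]  (not all equal)
t=2: [333, 324, 344, 321, 319, 326, 323, 358, 350, 342, 339, 333, 356, 361, 374, 362, 352, 360]  (not all equal)
t=3: [350, 359, 355, 354, 351, 351, 361, 361, 367, 361, 357, 359, 362, 372, 371, 369, 367, 363]  (not all equal)
t=4: [370, 368, 370, 368, 367, 368, 370, 373, 373, 372, 370, 369, 374, 374, 376, 375, 373, 373]  (not all equal)
t=5: [376, 377, 377, 376, 376, 376, 378, 378, 378, 378, 377, 377, 378, 380, 379, 379, 378, 378]  (not all equal)
t=6: [381, 381, 381, 381, 381, 381, 381, 382, 382, 381, 381, 381, 382, 382, 382, 382, 382, 381]  (not all equal)
t=7: [384, 384, 384, 384, 384, 384, 384, 384, 384, 384, 384, 384, 384, 384, 384, 384, 384, 384]  (all equal)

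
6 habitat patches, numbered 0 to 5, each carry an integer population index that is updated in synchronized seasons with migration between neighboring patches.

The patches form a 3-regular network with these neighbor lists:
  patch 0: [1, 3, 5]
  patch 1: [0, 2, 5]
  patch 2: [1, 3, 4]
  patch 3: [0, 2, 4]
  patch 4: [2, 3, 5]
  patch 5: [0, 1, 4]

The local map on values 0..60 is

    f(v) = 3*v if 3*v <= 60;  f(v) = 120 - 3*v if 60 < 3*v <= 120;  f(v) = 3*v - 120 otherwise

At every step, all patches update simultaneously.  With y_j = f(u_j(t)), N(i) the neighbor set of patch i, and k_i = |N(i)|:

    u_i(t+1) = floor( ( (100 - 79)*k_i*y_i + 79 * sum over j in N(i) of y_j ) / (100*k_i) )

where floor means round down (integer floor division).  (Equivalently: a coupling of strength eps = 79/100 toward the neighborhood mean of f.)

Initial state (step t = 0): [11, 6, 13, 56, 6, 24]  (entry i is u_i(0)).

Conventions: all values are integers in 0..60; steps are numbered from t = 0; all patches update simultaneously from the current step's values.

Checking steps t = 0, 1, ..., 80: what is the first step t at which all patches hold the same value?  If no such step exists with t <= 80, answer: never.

Simulating step by step:
t=0: [11, 6, 13, 56, 6, 24]  (not all equal)
t=1: [36, 35, 30, 33, 39, 28]  (not all equal)
t=2: [21, 23, 16, 16, 23, 15]  (not all equal)
t=3: [49, 50, 49, 51, 47, 51]  (not all equal)
t=4: [30, 29, 27, 26, 28, 27]  (not all equal)
t=5: [36, 35, 37, 36, 39, 34]  (not all equal)
t=6: [14, 13, 9, 8, 10, 11]  (not all equal)
t=7: [34, 35, 30, 31, 28, 36]  (not all equal)
t=8: [18, 18, 26, 27, 25, 20]  (not all equal)
t=9: [51, 52, 45, 45, 46, 52]  (not all equal)
t=10: [29, 29, 21, 20, 21, 30]  (not all equal)
t=11: [39, 38, 51, 51, 50, 38]  (not all equal)
t=12: [12, 12, 25, 24, 25, 11]  (not all equal)
t=13: [38, 37, 43, 43, 42, 37]  (not all equal)
t=14: [8, 8, 8, 7, 8, 7]  (not all equal)
t=15: [22, 23, 23, 23, 22, 23]  (not all equal)
t=16: [51, 51, 51, 52, 51, 52]  (not all equal)
t=17: [34, 33, 33, 33, 34, 33]  (not all equal)
t=18: [20, 20, 20, 19, 20, 19]  (not all equal)
t=19: [58, 59, 59, 59, 58, 59]  (not all equal)
t=20: [56, 56, 56, 55, 56, 55]  (not all equal)
t=21: [46, 47, 47, 47, 46, 47]  (not all equal)
t=22: [20, 20, 20, 19, 20, 19]  (not all equal)

Answer: never
Key observation: The state at step 18 reappears at step 22 — the system is in a cycle of period 4 from step 18 on.  No step 0..22 is synchronized, and the cycle repeats forever, so no step up to 80 (or ever) has all patches equal.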